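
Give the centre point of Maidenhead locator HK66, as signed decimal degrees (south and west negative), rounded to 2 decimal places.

16.50, -27.00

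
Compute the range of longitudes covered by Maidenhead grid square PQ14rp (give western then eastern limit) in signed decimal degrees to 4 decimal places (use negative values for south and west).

Field P=15, Q=16: +15·20° lon, +16·10° lat → SW at lon 120°, lat 70°.
Square 1, 4: +1·2° lon, +4·1° lat → SW at lon 122°, lat 74°.
Subsquare r=17, p=15: +17·0.0833333° lon, +15·0.0416667° lat → SW at lon 123.417°, lat 74.625°.
Cell spans 0.0833333° lon × 0.0416667° lat.
west 123.4167, east 123.5000.

123.4167, 123.5000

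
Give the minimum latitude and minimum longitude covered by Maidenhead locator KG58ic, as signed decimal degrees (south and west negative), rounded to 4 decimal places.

-21.9167, 30.6667

Field K=10, G=6: +10·20° lon, +6·10° lat → SW at lon 20°, lat -30°.
Square 5, 8: +5·2° lon, +8·1° lat → SW at lon 30°, lat -22°.
Subsquare i=8, c=2: +8·0.0833333° lon, +2·0.0416667° lat → SW at lon 30.6667°, lat -21.9167°.
latitude -21.9167, longitude 30.6667.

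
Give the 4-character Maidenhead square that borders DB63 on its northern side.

DB64

Latitude square 3; +1 → 4.
The longitude characters are unchanged.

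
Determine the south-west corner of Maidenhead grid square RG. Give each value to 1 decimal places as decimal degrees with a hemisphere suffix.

30.0° S, 160.0° E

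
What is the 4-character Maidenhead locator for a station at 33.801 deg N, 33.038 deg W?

Shift to the Maidenhead origin (180°W, 90°S): lon 146.96, lat 123.80.
Field: lon ⌊146.96/20⌋ = 7 → H; lat ⌊123.80/10⌋ = 12 → M.
Square: lon ⌊6.96/2⌋ = 3; lat ⌊3.80/1⌋ = 3.

HM33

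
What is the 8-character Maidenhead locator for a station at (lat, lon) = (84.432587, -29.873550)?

HR54bk53

Shift to the Maidenhead origin (180°W, 90°S): lon 150.12645, lat 174.43259.
Field (20°×10°, letters A–R): lon ⌊150.12645/20⌋ = 7 → H; lat ⌊174.43259/10⌋ = 17 → R.
Square (2°×1°, digits 0–9): lon ⌊10.12645/2⌋ = 5; lat ⌊4.43259/1⌋ = 4.
Subsquare (5′×2.5′, letters a–x): lon ⌊0.12645/0.0833333⌋ = 1 → b; lat ⌊0.43259/0.0416667⌋ = 10 → k.
Extended square (30″×15″, digits 0–9): lon ⌊0.04312/0.00833333⌋ = 5; lat ⌊0.01592/0.00416667⌋ = 3.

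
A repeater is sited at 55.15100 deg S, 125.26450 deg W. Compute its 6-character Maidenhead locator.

CD74iu

Shift to the Maidenhead origin (180°W, 90°S): lon 54.7355, lat 34.8490.
Field: lon ⌊54.7355/20⌋ = 2 → C; lat ⌊34.8490/10⌋ = 3 → D.
Square: lon ⌊14.7355/2⌋ = 7; lat ⌊4.8490/1⌋ = 4.
Subsquare: lon ⌊0.7355/0.0833333⌋ = 8 → i; lat ⌊0.8490/0.0416667⌋ = 20 → u.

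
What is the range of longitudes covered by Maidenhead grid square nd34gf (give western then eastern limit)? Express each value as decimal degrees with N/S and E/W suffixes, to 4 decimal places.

Field N=13, D=3: +13·20° lon, +3·10° lat → SW at lon 80°, lat -60°.
Square 3, 4: +3·2° lon, +4·1° lat → SW at lon 86°, lat -56°.
Subsquare g=6, f=5: +6·0.0833333° lon, +5·0.0416667° lat → SW at lon 86.5°, lat -55.7917°.
Cell spans 0.0833333° lon × 0.0416667° lat.
west 86.5000° E, east 86.5833° E.

86.5000° E, 86.5833° E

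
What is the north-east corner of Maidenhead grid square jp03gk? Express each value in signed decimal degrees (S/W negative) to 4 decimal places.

63.4583, 0.5833

Field J=9, P=15: +9·20° lon, +15·10° lat → SW at lon 0°, lat 60°.
Square 0, 3: +0·2° lon, +3·1° lat → SW at lon 0°, lat 63°.
Subsquare g=6, k=10: +6·0.0833333° lon, +10·0.0416667° lat → SW at lon 0.5°, lat 63.4167°.
Cell spans 0.0833333° lon × 0.0416667° lat. NE corner is SW corner plus one full cell.
latitude 63.4583, longitude 0.5833.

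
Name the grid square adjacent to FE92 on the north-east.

GE03

Longitude square 9; +1 → 10, wraps to 0, carry into field.
Longitude field F = 5; +1 → 6 = G.
Latitude square 2; +1 → 3.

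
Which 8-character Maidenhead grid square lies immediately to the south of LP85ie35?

LP85ie34

Latitude extended square 5; −1 → 4.
The longitude characters are unchanged.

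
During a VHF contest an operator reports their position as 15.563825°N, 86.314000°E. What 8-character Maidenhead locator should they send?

NK35dn75

Add 180° to longitude and 90° to latitude: 266.31400, 105.56382.
Field: 266.31400/20 → 13 → N, 105.56382/10 → 10 → K; chars NK.
Square: 6.31400/2 → 3, 5.56382/1 → 5; chars 35.
Subsquare: 0.31400/0.0833333 → 3 → d, 0.56382/0.0416667 → 13 → n; chars dn.
Extended square: 0.06400/0.00833333 → 7, 0.02216/0.00416667 → 5; chars 75.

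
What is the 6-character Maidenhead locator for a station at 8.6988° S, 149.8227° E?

QI41vh

Offset from 180°W / 90°S: lon 329.8227°, lat 81.3012°.
Field (20°×10°, letters A–R): lon ⌊329.8227/20⌋ = 16 → Q; lat ⌊81.3012/10⌋ = 8 → I.
Square (2°×1°, digits 0–9): lon ⌊9.8227/2⌋ = 4; lat ⌊1.3012/1⌋ = 1.
Subsquare (5′×2.5′, letters a–x): lon ⌊1.8227/0.0833333⌋ = 21 → v; lat ⌊0.3012/0.0416667⌋ = 7 → h.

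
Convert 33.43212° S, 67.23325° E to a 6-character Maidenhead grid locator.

MF36on

Shift to the Maidenhead origin (180°W, 90°S): lon 247.2332, lat 56.5679.
Field (20°×10°, letters A–R): 247.2332/20 → 12 → M, 56.5679/10 → 5 → F; chars MF.
Square (2°×1°, digits 0–9): 7.2332/2 → 3, 6.5679/1 → 6; chars 36.
Subsquare (5′×2.5′, letters a–x): 1.2332/0.0833333 → 14 → o, 0.5679/0.0416667 → 13 → n; chars on.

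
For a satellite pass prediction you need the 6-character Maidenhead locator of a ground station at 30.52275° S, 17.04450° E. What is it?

JF89ml

Offset from 180°W / 90°S: lon 197.0445°, lat 59.4772°.
Field: 197.0445/20 → 9 → J, 59.4772/10 → 5 → F; chars JF.
Square: 17.0445/2 → 8, 9.4772/1 → 9; chars 89.
Subsquare: 1.0445/0.0833333 → 12 → m, 0.4772/0.0416667 → 11 → l; chars ml.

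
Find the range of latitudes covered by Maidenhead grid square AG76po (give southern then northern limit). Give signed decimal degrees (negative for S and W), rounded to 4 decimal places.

Field A=0, G=6: +0·20° lon, +6·10° lat → SW at lon -180°, lat -30°.
Square 7, 6: +7·2° lon, +6·1° lat → SW at lon -166°, lat -24°.
Subsquare p=15, o=14: +15·0.0833333° lon, +14·0.0416667° lat → SW at lon -164.75°, lat -23.4167°.
Cell spans 0.0833333° lon × 0.0416667° lat.
south -23.4167, north -23.3750.

-23.4167, -23.3750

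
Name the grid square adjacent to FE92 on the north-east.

Longitude square 9; +1 → 10, wraps to 0, carry into field.
Longitude field F = 5; +1 → 6 = G.
Latitude square 2; +1 → 3.

GE03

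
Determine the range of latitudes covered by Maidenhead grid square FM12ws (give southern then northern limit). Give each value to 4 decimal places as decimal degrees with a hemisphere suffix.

Field F=5, M=12: +5·20° lon, +12·10° lat → SW at lon -80°, lat 30°.
Square 1, 2: +1·2° lon, +2·1° lat → SW at lon -78°, lat 32°.
Subsquare w=22, s=18: +22·0.0833333° lon, +18·0.0416667° lat → SW at lon -76.1667°, lat 32.75°.
Cell spans 0.0833333° lon × 0.0416667° lat.
south 32.7500° N, north 32.7917° N.

32.7500° N, 32.7917° N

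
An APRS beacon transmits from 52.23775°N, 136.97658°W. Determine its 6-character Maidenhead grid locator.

CO12mf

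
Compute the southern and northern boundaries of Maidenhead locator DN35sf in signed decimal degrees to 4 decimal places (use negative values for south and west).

45.2083, 45.2500

Field D=3, N=13: +3·20° lon, +13·10° lat → SW at lon -120°, lat 40°.
Square 3, 5: +3·2° lon, +5·1° lat → SW at lon -114°, lat 45°.
Subsquare s=18, f=5: +18·0.0833333° lon, +5·0.0416667° lat → SW at lon -112.5°, lat 45.2083°.
Cell spans 0.0833333° lon × 0.0416667° lat.
south 45.2083, north 45.2500.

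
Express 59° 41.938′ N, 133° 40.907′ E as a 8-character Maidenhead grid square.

Add 180° to longitude and 90° to latitude: 313.68178, 149.69897.
Field: lon ⌊313.68178/20⌋ = 15 → P; lat ⌊149.69897/10⌋ = 14 → O.
Square: lon ⌊13.68178/2⌋ = 6; lat ⌊9.69897/1⌋ = 9.
Subsquare: lon ⌊1.68178/0.0833333⌋ = 20 → u; lat ⌊0.69897/0.0416667⌋ = 16 → q.
Extended square: lon ⌊0.01512/0.00833333⌋ = 1; lat ⌊0.03230/0.00416667⌋ = 7.

PO69uq17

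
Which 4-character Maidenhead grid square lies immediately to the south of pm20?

Latitude square 0; −1 → -1, wraps to 9, carry into field.
Latitude field M = 12; −1 → 11 = L.
The longitude characters are unchanged.

PL29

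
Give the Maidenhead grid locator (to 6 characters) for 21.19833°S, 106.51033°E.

OG38gt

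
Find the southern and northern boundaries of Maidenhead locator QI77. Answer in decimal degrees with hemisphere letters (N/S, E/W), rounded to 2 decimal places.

Field Q=16, I=8: +16·20° lon, +8·10° lat → SW at lon 140°, lat -10°.
Square 7, 7: +7·2° lon, +7·1° lat → SW at lon 154°, lat -3°.
Cell spans 2° lon × 1° lat.
south 3.00° S, north 2.00° S.

3.00° S, 2.00° S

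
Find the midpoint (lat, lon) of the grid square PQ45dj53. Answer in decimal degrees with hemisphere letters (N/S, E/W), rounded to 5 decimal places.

75.38958° N, 128.29583° E

Field P=15, Q=16: +15·20° lon, +16·10° lat → SW at lon 120°, lat 70°.
Square 4, 5: +4·2° lon, +5·1° lat → SW at lon 128°, lat 75°.
Subsquare d=3, j=9: +3·0.0833333° lon, +9·0.0416667° lat → SW at lon 128.25°, lat 75.375°.
Extended square 5, 3: +5·0.00833333° lon, +3·0.00416667° lat → SW at lon 128.292°, lat 75.3875°.
Cell spans 0.00833333° lon × 0.00416667° lat. Centre is SW corner plus half of each.
latitude 75.38958° N, longitude 128.29583° E.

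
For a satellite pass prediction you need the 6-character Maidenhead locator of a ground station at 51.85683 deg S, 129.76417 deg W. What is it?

CD58cd

Shift to the Maidenhead origin (180°W, 90°S): lon 50.2358, lat 38.1432.
Field: lon ⌊50.2358/20⌋ = 2 → C; lat ⌊38.1432/10⌋ = 3 → D.
Square: lon ⌊10.2358/2⌋ = 5; lat ⌊8.1432/1⌋ = 8.
Subsquare: lon ⌊0.2358/0.0833333⌋ = 2 → c; lat ⌊0.1432/0.0416667⌋ = 3 → d.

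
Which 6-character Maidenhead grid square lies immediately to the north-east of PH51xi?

PH61aj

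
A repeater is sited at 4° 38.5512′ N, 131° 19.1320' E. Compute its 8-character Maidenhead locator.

PJ54pp84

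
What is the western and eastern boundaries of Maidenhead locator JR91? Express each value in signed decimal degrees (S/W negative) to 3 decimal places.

Field J=9, R=17: +9·20° lon, +17·10° lat → SW at lon 0°, lat 80°.
Square 9, 1: +9·2° lon, +1·1° lat → SW at lon 18°, lat 81°.
Cell spans 2° lon × 1° lat.
west 18.000, east 20.000.

18.000, 20.000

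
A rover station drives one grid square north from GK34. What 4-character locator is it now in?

Latitude square 4; +1 → 5.
The longitude characters are unchanged.

GK35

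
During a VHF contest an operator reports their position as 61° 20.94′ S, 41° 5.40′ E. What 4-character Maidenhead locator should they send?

Add 180° to longitude and 90° to latitude: 221.09, 28.65.
Field (20°×10°, letters A–R): lon ⌊221.09/20⌋ = 11 → L; lat ⌊28.65/10⌋ = 2 → C.
Square (2°×1°, digits 0–9): lon ⌊1.09/2⌋ = 0; lat ⌊8.65/1⌋ = 8.

LC08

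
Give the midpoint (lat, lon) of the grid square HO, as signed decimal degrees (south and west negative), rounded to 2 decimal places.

55.00, -30.00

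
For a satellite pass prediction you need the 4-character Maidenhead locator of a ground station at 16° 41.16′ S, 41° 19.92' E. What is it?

Add 180° to longitude and 90° to latitude: 221.33, 73.31.
Field: 221.33/20 → 11 → L, 73.31/10 → 7 → H; chars LH.
Square: 1.33/2 → 0, 3.31/1 → 3; chars 03.

LH03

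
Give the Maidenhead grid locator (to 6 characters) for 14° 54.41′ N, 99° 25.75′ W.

Shift to the Maidenhead origin (180°W, 90°S): lon 80.5708, lat 104.9068.
Field (20°×10°, letters A–R): lon ⌊80.5708/20⌋ = 4 → E; lat ⌊104.9068/10⌋ = 10 → K.
Square (2°×1°, digits 0–9): lon ⌊0.5708/2⌋ = 0; lat ⌊4.9068/1⌋ = 4.
Subsquare (5′×2.5′, letters a–x): lon ⌊0.5708/0.0833333⌋ = 6 → g; lat ⌊0.9068/0.0416667⌋ = 21 → v.

EK04gv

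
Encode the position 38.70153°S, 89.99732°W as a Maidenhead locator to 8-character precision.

Offset from 180°W / 90°S: lon 90.00268°, lat 51.29847°.
Field: 90.00268/20 → 4 → E, 51.29847/10 → 5 → F; chars EF.
Square: 10.00268/2 → 5, 1.29847/1 → 1; chars 51.
Subsquare: 0.00268/0.0833333 → 0 → a, 0.29847/0.0416667 → 7 → h; chars ah.
Extended square: 0.00268/0.00833333 → 0, 0.00680/0.00416667 → 1; chars 01.

EF51ah01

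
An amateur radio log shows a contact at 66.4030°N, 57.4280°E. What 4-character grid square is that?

Offset from 180°W / 90°S: lon 237.43°, lat 156.40°.
Field: 237.43/20 → 11 → L, 156.40/10 → 15 → P; chars LP.
Square: 17.43/2 → 8, 6.40/1 → 6; chars 86.

LP86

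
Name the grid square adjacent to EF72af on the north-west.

EF62xg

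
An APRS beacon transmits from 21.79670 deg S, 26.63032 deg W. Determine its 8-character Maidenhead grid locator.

HG68qe48

Offset from 180°W / 90°S: lon 153.36968°, lat 68.20330°.
Field (20°×10°, letters A–R): 153.36968/20 → 7 → H, 68.20330/10 → 6 → G; chars HG.
Square (2°×1°, digits 0–9): 13.36968/2 → 6, 8.20330/1 → 8; chars 68.
Subsquare (5′×2.5′, letters a–x): 1.36968/0.0833333 → 16 → q, 0.20330/0.0416667 → 4 → e; chars qe.
Extended square (30″×15″, digits 0–9): 0.03635/0.00833333 → 4, 0.03663/0.00416667 → 8; chars 48.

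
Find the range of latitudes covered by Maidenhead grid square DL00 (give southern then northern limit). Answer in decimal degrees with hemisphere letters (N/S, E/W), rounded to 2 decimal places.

20.00° N, 21.00° N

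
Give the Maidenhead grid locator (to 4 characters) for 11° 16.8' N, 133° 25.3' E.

PK61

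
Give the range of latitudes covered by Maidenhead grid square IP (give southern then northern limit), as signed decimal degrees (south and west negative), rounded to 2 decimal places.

Field I=8, P=15: +8·20° lon, +15·10° lat → SW at lon -20°, lat 60°.
Cell spans 20° lon × 10° lat.
south 60.00, north 70.00.

60.00, 70.00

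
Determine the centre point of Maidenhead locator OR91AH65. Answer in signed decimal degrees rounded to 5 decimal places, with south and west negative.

Field O=14, R=17: +14·20° lon, +17·10° lat → SW at lon 100°, lat 80°.
Square 9, 1: +9·2° lon, +1·1° lat → SW at lon 118°, lat 81°.
Subsquare a=0, h=7: +0·0.0833333° lon, +7·0.0416667° lat → SW at lon 118°, lat 81.2917°.
Extended square 6, 5: +6·0.00833333° lon, +5·0.00416667° lat → SW at lon 118.05°, lat 81.3125°.
Cell spans 0.00833333° lon × 0.00416667° lat. Centre is SW corner plus half of each.
latitude 81.31458, longitude 118.05417.

81.31458, 118.05417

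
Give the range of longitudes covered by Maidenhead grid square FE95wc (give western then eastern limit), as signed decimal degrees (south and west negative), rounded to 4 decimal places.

-60.1667, -60.0833

Field F=5, E=4: +5·20° lon, +4·10° lat → SW at lon -80°, lat -50°.
Square 9, 5: +9·2° lon, +5·1° lat → SW at lon -62°, lat -45°.
Subsquare w=22, c=2: +22·0.0833333° lon, +2·0.0416667° lat → SW at lon -60.1667°, lat -44.9167°.
Cell spans 0.0833333° lon × 0.0416667° lat.
west -60.1667, east -60.0833.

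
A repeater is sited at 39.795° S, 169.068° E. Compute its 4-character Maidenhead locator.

RF40

Shift to the Maidenhead origin (180°W, 90°S): lon 349.07, lat 50.20.
Field: lon ⌊349.07/20⌋ = 17 → R; lat ⌊50.20/10⌋ = 5 → F.
Square: lon ⌊9.07/2⌋ = 4; lat ⌊0.20/1⌋ = 0.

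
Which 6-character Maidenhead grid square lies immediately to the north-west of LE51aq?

Longitude subsquare a = 0; −1 → -1, wraps to 23 = x, carry into square.
Longitude square 5; −1 → 4.
Latitude subsquare q = 16; +1 → 17 = r.

LE41xr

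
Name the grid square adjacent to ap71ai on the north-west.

AP61xj

Longitude subsquare a = 0; −1 → -1, wraps to 23 = x, carry into square.
Longitude square 7; −1 → 6.
Latitude subsquare i = 8; +1 → 9 = j.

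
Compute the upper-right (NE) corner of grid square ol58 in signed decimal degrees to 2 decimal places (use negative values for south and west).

29.00, 112.00

Field O=14, L=11: +14·20° lon, +11·10° lat → SW at lon 100°, lat 20°.
Square 5, 8: +5·2° lon, +8·1° lat → SW at lon 110°, lat 28°.
Cell spans 2° lon × 1° lat. NE corner is SW corner plus one full cell.
latitude 29.00, longitude 112.00.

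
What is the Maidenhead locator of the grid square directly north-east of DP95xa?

EP05ab

Longitude subsquare x = 23; +1 → 24, wraps to 0 = a, carry into square.
Longitude square 9; +1 → 10, wraps to 0, carry into field.
Longitude field D = 3; +1 → 4 = E.
Latitude subsquare a = 0; +1 → 1 = b.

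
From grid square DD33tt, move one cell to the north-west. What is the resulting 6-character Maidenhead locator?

DD33su

Longitude subsquare t = 19; −1 → 18 = s.
Latitude subsquare t = 19; +1 → 20 = u.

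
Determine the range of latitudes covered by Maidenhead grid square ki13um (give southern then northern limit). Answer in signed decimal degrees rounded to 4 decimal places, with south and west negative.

-6.5000, -6.4583

Field K=10, I=8: +10·20° lon, +8·10° lat → SW at lon 20°, lat -10°.
Square 1, 3: +1·2° lon, +3·1° lat → SW at lon 22°, lat -7°.
Subsquare u=20, m=12: +20·0.0833333° lon, +12·0.0416667° lat → SW at lon 23.6667°, lat -6.5°.
Cell spans 0.0833333° lon × 0.0416667° lat.
south -6.5000, north -6.4583.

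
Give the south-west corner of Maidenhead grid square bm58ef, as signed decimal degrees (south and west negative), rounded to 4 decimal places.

Field B=1, M=12: +1·20° lon, +12·10° lat → SW at lon -160°, lat 30°.
Square 5, 8: +5·2° lon, +8·1° lat → SW at lon -150°, lat 38°.
Subsquare e=4, f=5: +4·0.0833333° lon, +5·0.0416667° lat → SW at lon -149.667°, lat 38.2083°.
latitude 38.2083, longitude -149.6667.

38.2083, -149.6667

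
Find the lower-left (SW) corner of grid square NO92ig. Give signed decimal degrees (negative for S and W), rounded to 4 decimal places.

Field N=13, O=14: +13·20° lon, +14·10° lat → SW at lon 80°, lat 50°.
Square 9, 2: +9·2° lon, +2·1° lat → SW at lon 98°, lat 52°.
Subsquare i=8, g=6: +8·0.0833333° lon, +6·0.0416667° lat → SW at lon 98.6667°, lat 52.25°.
latitude 52.2500, longitude 98.6667.

52.2500, 98.6667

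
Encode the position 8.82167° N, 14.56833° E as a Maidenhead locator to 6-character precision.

Offset from 180°W / 90°S: lon 194.5683°, lat 98.8217°.
Field: lon ⌊194.5683/20⌋ = 9 → J; lat ⌊98.8217/10⌋ = 9 → J.
Square: lon ⌊14.5683/2⌋ = 7; lat ⌊8.8217/1⌋ = 8.
Subsquare: lon ⌊0.5683/0.0833333⌋ = 6 → g; lat ⌊0.8217/0.0416667⌋ = 19 → t.

JJ78gt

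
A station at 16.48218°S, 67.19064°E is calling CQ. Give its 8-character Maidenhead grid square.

Offset from 180°W / 90°S: lon 247.19064°, lat 73.51782°.
Field (20°×10°, letters A–R): lon ⌊247.19064/20⌋ = 12 → M; lat ⌊73.51782/10⌋ = 7 → H.
Square (2°×1°, digits 0–9): lon ⌊7.19064/2⌋ = 3; lat ⌊3.51782/1⌋ = 3.
Subsquare (5′×2.5′, letters a–x): lon ⌊1.19064/0.0833333⌋ = 14 → o; lat ⌊0.51782/0.0416667⌋ = 12 → m.
Extended square (30″×15″, digits 0–9): lon ⌊0.02397/0.00833333⌋ = 2; lat ⌊0.01782/0.00416667⌋ = 4.

MH33om24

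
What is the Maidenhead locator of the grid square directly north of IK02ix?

IK03ia

Latitude subsquare x = 23; +1 → 24, wraps to 0 = a, carry into square.
Latitude square 2; +1 → 3.
The longitude characters are unchanged.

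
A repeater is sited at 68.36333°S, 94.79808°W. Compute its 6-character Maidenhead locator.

EC21op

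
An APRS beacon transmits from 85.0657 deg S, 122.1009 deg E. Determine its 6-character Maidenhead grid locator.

Add 180° to longitude and 90° to latitude: 302.1009, 4.9343.
Field: lon ⌊302.1009/20⌋ = 15 → P; lat ⌊4.9343/10⌋ = 0 → A.
Square: lon ⌊2.1009/2⌋ = 1; lat ⌊4.9343/1⌋ = 4.
Subsquare: lon ⌊0.1009/0.0833333⌋ = 1 → b; lat ⌊0.9343/0.0416667⌋ = 22 → w.

PA14bw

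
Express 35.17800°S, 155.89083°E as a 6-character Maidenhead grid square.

QF74wt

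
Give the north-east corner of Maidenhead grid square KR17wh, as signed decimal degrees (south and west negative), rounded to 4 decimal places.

87.3333, 23.9167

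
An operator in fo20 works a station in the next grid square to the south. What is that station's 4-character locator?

FN29

Latitude square 0; −1 → -1, wraps to 9, carry into field.
Latitude field O = 14; −1 → 13 = N.
The longitude characters are unchanged.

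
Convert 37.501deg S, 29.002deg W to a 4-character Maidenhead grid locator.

HF52

Shift to the Maidenhead origin (180°W, 90°S): lon 151.00, lat 52.50.
Field: 151.00/20 → 7 → H, 52.50/10 → 5 → F; chars HF.
Square: 11.00/2 → 5, 2.50/1 → 2; chars 52.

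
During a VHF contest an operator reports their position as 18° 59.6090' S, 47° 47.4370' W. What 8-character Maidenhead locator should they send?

GH61ca51

Shift to the Maidenhead origin (180°W, 90°S): lon 132.20938, lat 71.00652.
Field (20°×10°, letters A–R): 132.20938/20 → 6 → G, 71.00652/10 → 7 → H; chars GH.
Square (2°×1°, digits 0–9): 12.20938/2 → 6, 1.00652/1 → 1; chars 61.
Subsquare (5′×2.5′, letters a–x): 0.20938/0.0833333 → 2 → c, 0.00652/0.0416667 → 0 → a; chars ca.
Extended square (30″×15″, digits 0–9): 0.04272/0.00833333 → 5, 0.00652/0.00416667 → 1; chars 51.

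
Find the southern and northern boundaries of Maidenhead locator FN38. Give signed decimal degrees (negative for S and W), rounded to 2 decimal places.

Field F=5, N=13: +5·20° lon, +13·10° lat → SW at lon -80°, lat 40°.
Square 3, 8: +3·2° lon, +8·1° lat → SW at lon -74°, lat 48°.
Cell spans 2° lon × 1° lat.
south 48.00, north 49.00.

48.00, 49.00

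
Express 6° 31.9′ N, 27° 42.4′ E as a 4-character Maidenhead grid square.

KJ36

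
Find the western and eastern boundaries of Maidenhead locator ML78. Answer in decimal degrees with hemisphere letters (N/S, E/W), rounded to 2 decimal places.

Field M=12, L=11: +12·20° lon, +11·10° lat → SW at lon 60°, lat 20°.
Square 7, 8: +7·2° lon, +8·1° lat → SW at lon 74°, lat 28°.
Cell spans 2° lon × 1° lat.
west 74.00° E, east 76.00° E.

74.00° E, 76.00° E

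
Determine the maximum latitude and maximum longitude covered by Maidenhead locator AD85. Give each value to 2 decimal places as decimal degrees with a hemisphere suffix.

Field A=0, D=3: +0·20° lon, +3·10° lat → SW at lon -180°, lat -60°.
Square 8, 5: +8·2° lon, +5·1° lat → SW at lon -164°, lat -55°.
Cell spans 2° lon × 1° lat. NE corner is SW corner plus one full cell.
latitude 54.00° S, longitude 162.00° W.

54.00° S, 162.00° W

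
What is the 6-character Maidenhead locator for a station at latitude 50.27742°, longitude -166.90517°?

AO60ng

Add 180° to longitude and 90° to latitude: 13.0948, 140.2774.
Field (20°×10°, letters A–R): lon ⌊13.0948/20⌋ = 0 → A; lat ⌊140.2774/10⌋ = 14 → O.
Square (2°×1°, digits 0–9): lon ⌊13.0948/2⌋ = 6; lat ⌊0.2774/1⌋ = 0.
Subsquare (5′×2.5′, letters a–x): lon ⌊1.0948/0.0833333⌋ = 13 → n; lat ⌊0.2774/0.0416667⌋ = 6 → g.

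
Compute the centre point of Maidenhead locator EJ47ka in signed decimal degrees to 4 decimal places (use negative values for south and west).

Field E=4, J=9: +4·20° lon, +9·10° lat → SW at lon -100°, lat 0°.
Square 4, 7: +4·2° lon, +7·1° lat → SW at lon -92°, lat 7°.
Subsquare k=10, a=0: +10·0.0833333° lon, +0·0.0416667° lat → SW at lon -91.1667°, lat 7°.
Cell spans 0.0833333° lon × 0.0416667° lat. Centre is SW corner plus half of each.
latitude 7.0208, longitude -91.1250.

7.0208, -91.1250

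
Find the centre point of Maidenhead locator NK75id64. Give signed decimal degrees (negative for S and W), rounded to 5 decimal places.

Field N=13, K=10: +13·20° lon, +10·10° lat → SW at lon 80°, lat 10°.
Square 7, 5: +7·2° lon, +5·1° lat → SW at lon 94°, lat 15°.
Subsquare i=8, d=3: +8·0.0833333° lon, +3·0.0416667° lat → SW at lon 94.6667°, lat 15.125°.
Extended square 6, 4: +6·0.00833333° lon, +4·0.00416667° lat → SW at lon 94.7167°, lat 15.1417°.
Cell spans 0.00833333° lon × 0.00416667° lat. Centre is SW corner plus half of each.
latitude 15.14375, longitude 94.72083.

15.14375, 94.72083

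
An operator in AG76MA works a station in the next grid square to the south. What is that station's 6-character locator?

AG75mx

Latitude subsquare a = 0; −1 → -1, wraps to 23 = x, carry into square.
Latitude square 6; −1 → 5.
The longitude characters are unchanged.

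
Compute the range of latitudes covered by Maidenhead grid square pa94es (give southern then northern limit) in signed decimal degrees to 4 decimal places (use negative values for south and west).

Field P=15, A=0: +15·20° lon, +0·10° lat → SW at lon 120°, lat -90°.
Square 9, 4: +9·2° lon, +4·1° lat → SW at lon 138°, lat -86°.
Subsquare e=4, s=18: +4·0.0833333° lon, +18·0.0416667° lat → SW at lon 138.333°, lat -85.25°.
Cell spans 0.0833333° lon × 0.0416667° lat.
south -85.2500, north -85.2083.

-85.2500, -85.2083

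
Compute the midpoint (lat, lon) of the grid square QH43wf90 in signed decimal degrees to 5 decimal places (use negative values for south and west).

-16.78958, 149.91250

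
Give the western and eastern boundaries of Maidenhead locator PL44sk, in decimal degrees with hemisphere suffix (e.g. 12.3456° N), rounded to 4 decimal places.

129.5000° E, 129.5833° E

Field P=15, L=11: +15·20° lon, +11·10° lat → SW at lon 120°, lat 20°.
Square 4, 4: +4·2° lon, +4·1° lat → SW at lon 128°, lat 24°.
Subsquare s=18, k=10: +18·0.0833333° lon, +10·0.0416667° lat → SW at lon 129.5°, lat 24.4167°.
Cell spans 0.0833333° lon × 0.0416667° lat.
west 129.5000° E, east 129.5833° E.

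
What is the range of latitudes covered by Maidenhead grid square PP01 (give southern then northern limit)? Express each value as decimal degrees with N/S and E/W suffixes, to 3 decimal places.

61.000° N, 62.000° N

Field P=15, P=15: +15·20° lon, +15·10° lat → SW at lon 120°, lat 60°.
Square 0, 1: +0·2° lon, +1·1° lat → SW at lon 120°, lat 61°.
Cell spans 2° lon × 1° lat.
south 61.000° N, north 62.000° N.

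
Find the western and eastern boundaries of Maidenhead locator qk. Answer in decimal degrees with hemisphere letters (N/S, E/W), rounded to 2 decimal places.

140.00° E, 160.00° E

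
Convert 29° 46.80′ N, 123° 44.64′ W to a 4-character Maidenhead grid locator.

Add 180° to longitude and 90° to latitude: 56.26, 119.78.
Field: lon ⌊56.26/20⌋ = 2 → C; lat ⌊119.78/10⌋ = 11 → L.
Square: lon ⌊16.26/2⌋ = 8; lat ⌊9.78/1⌋ = 9.

CL89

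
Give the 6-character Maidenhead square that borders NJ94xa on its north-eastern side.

OJ04ab

Longitude subsquare x = 23; +1 → 24, wraps to 0 = a, carry into square.
Longitude square 9; +1 → 10, wraps to 0, carry into field.
Longitude field N = 13; +1 → 14 = O.
Latitude subsquare a = 0; +1 → 1 = b.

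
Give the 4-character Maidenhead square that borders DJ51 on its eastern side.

DJ61

Longitude square 5; +1 → 6.
The latitude characters are unchanged.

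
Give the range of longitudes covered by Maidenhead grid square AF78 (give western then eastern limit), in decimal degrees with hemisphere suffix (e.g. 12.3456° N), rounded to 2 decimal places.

Field A=0, F=5: +0·20° lon, +5·10° lat → SW at lon -180°, lat -40°.
Square 7, 8: +7·2° lon, +8·1° lat → SW at lon -166°, lat -32°.
Cell spans 2° lon × 1° lat.
west 166.00° W, east 164.00° W.

166.00° W, 164.00° W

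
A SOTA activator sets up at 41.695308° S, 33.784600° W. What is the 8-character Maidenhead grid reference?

HE38ch53

Shift to the Maidenhead origin (180°W, 90°S): lon 146.21540, lat 48.30469.
Field: 146.21540/20 → 7 → H, 48.30469/10 → 4 → E; chars HE.
Square: 6.21540/2 → 3, 8.30469/1 → 8; chars 38.
Subsquare: 0.21540/0.0833333 → 2 → c, 0.30469/0.0416667 → 7 → h; chars ch.
Extended square: 0.04873/0.00833333 → 5, 0.01303/0.00416667 → 3; chars 53.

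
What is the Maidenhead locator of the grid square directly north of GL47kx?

Latitude subsquare x = 23; +1 → 24, wraps to 0 = a, carry into square.
Latitude square 7; +1 → 8.
The longitude characters are unchanged.

GL48ka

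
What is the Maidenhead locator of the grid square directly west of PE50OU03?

PE50nu93

Longitude extended square 0; −1 → -1, wraps to 9, carry into subsquare.
Longitude subsquare o = 14; −1 → 13 = n.
The latitude characters are unchanged.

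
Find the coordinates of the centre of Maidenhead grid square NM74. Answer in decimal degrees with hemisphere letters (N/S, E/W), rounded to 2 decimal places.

Field N=13, M=12: +13·20° lon, +12·10° lat → SW at lon 80°, lat 30°.
Square 7, 4: +7·2° lon, +4·1° lat → SW at lon 94°, lat 34°.
Cell spans 2° lon × 1° lat. Centre is SW corner plus half of each.
latitude 34.50° N, longitude 95.00° E.

34.50° N, 95.00° E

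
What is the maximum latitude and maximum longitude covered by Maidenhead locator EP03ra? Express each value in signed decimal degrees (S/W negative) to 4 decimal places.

Field E=4, P=15: +4·20° lon, +15·10° lat → SW at lon -100°, lat 60°.
Square 0, 3: +0·2° lon, +3·1° lat → SW at lon -100°, lat 63°.
Subsquare r=17, a=0: +17·0.0833333° lon, +0·0.0416667° lat → SW at lon -98.5833°, lat 63°.
Cell spans 0.0833333° lon × 0.0416667° lat. NE corner is SW corner plus one full cell.
latitude 63.0417, longitude -98.5000.

63.0417, -98.5000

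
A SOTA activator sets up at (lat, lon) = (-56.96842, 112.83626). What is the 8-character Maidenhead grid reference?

OD63ka07

Add 180° to longitude and 90° to latitude: 292.83626, 33.03158.
Field (20°×10°, letters A–R): 292.83626/20 → 14 → O, 33.03158/10 → 3 → D; chars OD.
Square (2°×1°, digits 0–9): 12.83626/2 → 6, 3.03158/1 → 3; chars 63.
Subsquare (5′×2.5′, letters a–x): 0.83626/0.0833333 → 10 → k, 0.03158/0.0416667 → 0 → a; chars ka.
Extended square (30″×15″, digits 0–9): 0.00293/0.00833333 → 0, 0.03158/0.00416667 → 7; chars 07.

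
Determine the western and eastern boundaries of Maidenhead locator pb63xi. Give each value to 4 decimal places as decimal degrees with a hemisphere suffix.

133.9167° E, 134.0000° E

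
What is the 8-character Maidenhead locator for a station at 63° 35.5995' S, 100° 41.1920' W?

Offset from 180°W / 90°S: lon 79.31347°, lat 26.40667°.
Field: 79.31347/20 → 3 → D, 26.40667/10 → 2 → C; chars DC.
Square: 19.31347/2 → 9, 6.40667/1 → 6; chars 96.
Subsquare: 1.31347/0.0833333 → 15 → p, 0.40667/0.0416667 → 9 → j; chars pj.
Extended square: 0.06347/0.00833333 → 7, 0.03167/0.00416667 → 7; chars 77.

DC96pj77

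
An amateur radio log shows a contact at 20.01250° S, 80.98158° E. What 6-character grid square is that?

NG09lx

Shift to the Maidenhead origin (180°W, 90°S): lon 260.9816, lat 69.9875.
Field: lon ⌊260.9816/20⌋ = 13 → N; lat ⌊69.9875/10⌋ = 6 → G.
Square: lon ⌊0.9816/2⌋ = 0; lat ⌊9.9875/1⌋ = 9.
Subsquare: lon ⌊0.9816/0.0833333⌋ = 11 → l; lat ⌊0.9875/0.0416667⌋ = 23 → x.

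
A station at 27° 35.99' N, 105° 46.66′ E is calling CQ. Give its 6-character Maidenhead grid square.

OL27vo

Offset from 180°W / 90°S: lon 285.7777°, lat 117.5998°.
Field (20°×10°, letters A–R): lon ⌊285.7777/20⌋ = 14 → O; lat ⌊117.5998/10⌋ = 11 → L.
Square (2°×1°, digits 0–9): lon ⌊5.7777/2⌋ = 2; lat ⌊7.5998/1⌋ = 7.
Subsquare (5′×2.5′, letters a–x): lon ⌊1.7777/0.0833333⌋ = 21 → v; lat ⌊0.5998/0.0416667⌋ = 14 → o.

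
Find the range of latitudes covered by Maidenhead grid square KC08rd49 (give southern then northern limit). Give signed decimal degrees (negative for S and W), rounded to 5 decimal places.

-61.83750, -61.83333

Field K=10, C=2: +10·20° lon, +2·10° lat → SW at lon 20°, lat -70°.
Square 0, 8: +0·2° lon, +8·1° lat → SW at lon 20°, lat -62°.
Subsquare r=17, d=3: +17·0.0833333° lon, +3·0.0416667° lat → SW at lon 21.4167°, lat -61.875°.
Extended square 4, 9: +4·0.00833333° lon, +9·0.00416667° lat → SW at lon 21.45°, lat -61.8375°.
Cell spans 0.00833333° lon × 0.00416667° lat.
south -61.83750, north -61.83333.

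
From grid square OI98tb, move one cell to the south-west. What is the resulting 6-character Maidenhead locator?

Longitude subsquare t = 19; −1 → 18 = s.
Latitude subsquare b = 1; −1 → 0 = a.

OI98sa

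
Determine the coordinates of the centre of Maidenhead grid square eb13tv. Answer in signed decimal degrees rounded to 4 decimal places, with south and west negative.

Field E=4, B=1: +4·20° lon, +1·10° lat → SW at lon -100°, lat -80°.
Square 1, 3: +1·2° lon, +3·1° lat → SW at lon -98°, lat -77°.
Subsquare t=19, v=21: +19·0.0833333° lon, +21·0.0416667° lat → SW at lon -96.4167°, lat -76.125°.
Cell spans 0.0833333° lon × 0.0416667° lat. Centre is SW corner plus half of each.
latitude -76.1042, longitude -96.3750.

-76.1042, -96.3750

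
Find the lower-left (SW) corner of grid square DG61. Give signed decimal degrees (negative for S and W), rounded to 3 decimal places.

-29.000, -108.000

Field D=3, G=6: +3·20° lon, +6·10° lat → SW at lon -120°, lat -30°.
Square 6, 1: +6·2° lon, +1·1° lat → SW at lon -108°, lat -29°.
latitude -29.000, longitude -108.000.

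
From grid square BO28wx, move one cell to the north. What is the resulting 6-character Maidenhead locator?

BO29wa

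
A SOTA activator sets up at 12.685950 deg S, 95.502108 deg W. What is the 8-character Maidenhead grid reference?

EH27fh95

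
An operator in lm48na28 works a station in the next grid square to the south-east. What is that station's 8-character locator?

LM48na37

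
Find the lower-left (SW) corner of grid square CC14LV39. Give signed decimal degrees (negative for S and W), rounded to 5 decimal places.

-65.08750, -137.05833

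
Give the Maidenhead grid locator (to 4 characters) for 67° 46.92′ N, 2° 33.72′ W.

Offset from 180°W / 90°S: lon 177.44°, lat 157.78°.
Field: 177.44/20 → 8 → I, 157.78/10 → 15 → P; chars IP.
Square: 17.44/2 → 8, 7.78/1 → 7; chars 87.

IP87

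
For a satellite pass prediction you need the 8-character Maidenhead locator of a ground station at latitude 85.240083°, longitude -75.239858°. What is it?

Add 180° to longitude and 90° to latitude: 104.76014, 175.24008.
Field (20°×10°, letters A–R): lon ⌊104.76014/20⌋ = 5 → F; lat ⌊175.24008/10⌋ = 17 → R.
Square (2°×1°, digits 0–9): lon ⌊4.76014/2⌋ = 2; lat ⌊5.24008/1⌋ = 5.
Subsquare (5′×2.5′, letters a–x): lon ⌊0.76014/0.0833333⌋ = 9 → j; lat ⌊0.24008/0.0416667⌋ = 5 → f.
Extended square (30″×15″, digits 0–9): lon ⌊0.01014/0.00833333⌋ = 1; lat ⌊0.03175/0.00416667⌋ = 7.

FR25jf17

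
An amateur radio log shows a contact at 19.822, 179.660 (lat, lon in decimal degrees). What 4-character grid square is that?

Add 180° to longitude and 90° to latitude: 359.66, 109.82.
Field (20°×10°, letters A–R): lon ⌊359.66/20⌋ = 17 → R; lat ⌊109.82/10⌋ = 10 → K.
Square (2°×1°, digits 0–9): lon ⌊19.66/2⌋ = 9; lat ⌊9.82/1⌋ = 9.

RK99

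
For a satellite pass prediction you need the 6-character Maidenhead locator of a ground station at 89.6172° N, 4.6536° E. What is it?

Shift to the Maidenhead origin (180°W, 90°S): lon 184.6536, lat 179.6172.
Field (20°×10°, letters A–R): lon ⌊184.6536/20⌋ = 9 → J; lat ⌊179.6172/10⌋ = 17 → R.
Square (2°×1°, digits 0–9): lon ⌊4.6536/2⌋ = 2; lat ⌊9.6172/1⌋ = 9.
Subsquare (5′×2.5′, letters a–x): lon ⌊0.6536/0.0833333⌋ = 7 → h; lat ⌊0.6172/0.0416667⌋ = 14 → o.

JR29ho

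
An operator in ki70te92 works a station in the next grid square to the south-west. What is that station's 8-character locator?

Longitude extended square 9; −1 → 8.
Latitude extended square 2; −1 → 1.

KI70te81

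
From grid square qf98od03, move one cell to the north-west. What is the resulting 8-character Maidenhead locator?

QF98nd94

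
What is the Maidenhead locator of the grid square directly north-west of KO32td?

Longitude subsquare t = 19; −1 → 18 = s.
Latitude subsquare d = 3; +1 → 4 = e.

KO32se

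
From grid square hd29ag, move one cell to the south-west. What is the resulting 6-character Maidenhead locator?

HD19xf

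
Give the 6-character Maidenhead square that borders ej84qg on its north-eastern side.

Longitude subsquare q = 16; +1 → 17 = r.
Latitude subsquare g = 6; +1 → 7 = h.

EJ84rh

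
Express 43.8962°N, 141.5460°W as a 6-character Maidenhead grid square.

BN93fv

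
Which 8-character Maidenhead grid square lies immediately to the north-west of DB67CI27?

DB67ci18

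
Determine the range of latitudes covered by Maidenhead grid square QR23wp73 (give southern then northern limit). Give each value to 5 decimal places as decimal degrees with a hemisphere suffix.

83.63750° N, 83.64167° N

Field Q=16, R=17: +16·20° lon, +17·10° lat → SW at lon 140°, lat 80°.
Square 2, 3: +2·2° lon, +3·1° lat → SW at lon 144°, lat 83°.
Subsquare w=22, p=15: +22·0.0833333° lon, +15·0.0416667° lat → SW at lon 145.833°, lat 83.625°.
Extended square 7, 3: +7·0.00833333° lon, +3·0.00416667° lat → SW at lon 145.892°, lat 83.6375°.
Cell spans 0.00833333° lon × 0.00416667° lat.
south 83.63750° N, north 83.64167° N.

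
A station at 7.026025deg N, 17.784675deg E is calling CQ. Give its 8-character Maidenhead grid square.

Shift to the Maidenhead origin (180°W, 90°S): lon 197.78467, lat 97.02603.
Field (20°×10°, letters A–R): 197.78467/20 → 9 → J, 97.02603/10 → 9 → J; chars JJ.
Square (2°×1°, digits 0–9): 17.78467/2 → 8, 7.02603/1 → 7; chars 87.
Subsquare (5′×2.5′, letters a–x): 1.78467/0.0833333 → 21 → v, 0.02603/0.0416667 → 0 → a; chars va.
Extended square (30″×15″, digits 0–9): 0.03467/0.00833333 → 4, 0.02603/0.00416667 → 6; chars 46.

JJ87va46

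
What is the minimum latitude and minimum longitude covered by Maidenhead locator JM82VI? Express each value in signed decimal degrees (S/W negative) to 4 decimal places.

32.3333, 17.7500

Field J=9, M=12: +9·20° lon, +12·10° lat → SW at lon 0°, lat 30°.
Square 8, 2: +8·2° lon, +2·1° lat → SW at lon 16°, lat 32°.
Subsquare v=21, i=8: +21·0.0833333° lon, +8·0.0416667° lat → SW at lon 17.75°, lat 32.3333°.
latitude 32.3333, longitude 17.7500.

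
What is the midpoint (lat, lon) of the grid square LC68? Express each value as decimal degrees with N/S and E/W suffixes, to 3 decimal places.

61.500° S, 53.000° E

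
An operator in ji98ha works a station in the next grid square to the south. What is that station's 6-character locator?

Latitude subsquare a = 0; −1 → -1, wraps to 23 = x, carry into square.
Latitude square 8; −1 → 7.
The longitude characters are unchanged.

JI97hx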